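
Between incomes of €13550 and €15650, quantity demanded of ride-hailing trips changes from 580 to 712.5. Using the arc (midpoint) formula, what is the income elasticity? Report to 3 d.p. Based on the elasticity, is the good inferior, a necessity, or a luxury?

1.425 (luxury)

ΔQ = 712.5 − 580 = 132.5; midpoint Q̄ = (580 + 712.5)/2 = 646.25.
ΔI = 15650 − 13550 = 2100; midpoint Ī = (13550 + 15650)/2 = 14600.
η = (ΔQ/Q̄) ÷ (ΔI/Ī) = (132.5/646.25) ÷ (2100/14600) = 1.425.
η > 1 ⇒ luxury.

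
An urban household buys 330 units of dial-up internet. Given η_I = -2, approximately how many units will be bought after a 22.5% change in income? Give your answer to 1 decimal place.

181.5

%ΔQ ≈ η × %ΔI = -2 × 22.5% = -45%.
New Q ≈ 330 × (1 − 0.45) = 181.5.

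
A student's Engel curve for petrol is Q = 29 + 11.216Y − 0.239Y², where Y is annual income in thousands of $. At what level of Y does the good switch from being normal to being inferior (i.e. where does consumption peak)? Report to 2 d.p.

dQ/dY = 11.216 − 0.478Y.
The good is inferior where dQ/dY < 0. Setting dQ/dY = 0 gives Y = 11.216 / 0.478 = 23.46.

23.46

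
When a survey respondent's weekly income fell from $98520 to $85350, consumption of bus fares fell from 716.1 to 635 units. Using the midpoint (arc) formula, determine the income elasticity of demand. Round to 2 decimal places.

ΔQ = 635 − 716.1 = -81.1; midpoint Q̄ = (716.1 + 635)/2 = 675.55.
ΔI = 85350 − 98520 = -13170; midpoint Ī = (98520 + 85350)/2 = 91935.
η = (ΔQ/Q̄) ÷ (ΔI/Ī) = (-81.1/675.55) ÷ (-13170/91935) = 0.84.

0.84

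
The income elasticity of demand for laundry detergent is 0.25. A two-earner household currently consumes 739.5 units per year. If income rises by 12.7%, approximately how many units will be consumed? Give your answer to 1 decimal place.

%ΔQ ≈ η × %ΔI = 0.25 × 12.7% = 3.175%.
New Q ≈ 739.5 × (1 + 0.03175) = 763.0.

763.0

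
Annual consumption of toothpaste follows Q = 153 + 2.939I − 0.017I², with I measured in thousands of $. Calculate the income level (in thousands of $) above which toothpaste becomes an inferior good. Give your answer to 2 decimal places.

dQ/dI = 2.939 − 0.034I.
The good is inferior where dQ/dI < 0. Setting dQ/dI = 0 gives I = 2.939 / 0.034 = 86.44.

86.44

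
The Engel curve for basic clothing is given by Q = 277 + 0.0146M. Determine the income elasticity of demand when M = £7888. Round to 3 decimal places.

At M = 7888: Q = 392.165.
dQ/dM = 0.0146.
η = (dQ/dM)·(M/Q) = 0.0146 × (7888/392.165) = 0.294.

0.294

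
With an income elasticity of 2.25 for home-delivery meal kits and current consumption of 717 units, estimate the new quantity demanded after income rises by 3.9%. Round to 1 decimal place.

%ΔQ ≈ η × %ΔI = 2.25 × 3.9% = 8.775%.
New Q ≈ 717 × (1 + 0.08775) = 779.9.

779.9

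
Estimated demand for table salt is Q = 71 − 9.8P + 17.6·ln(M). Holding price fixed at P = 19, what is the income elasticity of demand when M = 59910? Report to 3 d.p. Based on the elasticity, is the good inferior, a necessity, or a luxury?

At P = 19, M = 59910: Q = 78.411.
Holding P constant, ∂Q/∂M = 17.6/M = 0.000293774.
η_M = (∂Q/∂M)·(M/Q) = 0.000293774 × (59910/78.411) = 0.224.
Since 0 < η < 1, this is a necessity.

0.224 (necessity)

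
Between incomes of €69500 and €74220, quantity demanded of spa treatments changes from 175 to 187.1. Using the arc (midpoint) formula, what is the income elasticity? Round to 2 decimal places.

1.02

ΔQ = 187.1 − 175 = 12.1; midpoint Q̄ = (175 + 187.1)/2 = 181.05.
ΔI = 74220 − 69500 = 4720; midpoint Ī = (69500 + 74220)/2 = 71860.
η = (ΔQ/Q̄) ÷ (ΔI/Ī) = (12.1/181.05) ÷ (4720/71860) = 1.02.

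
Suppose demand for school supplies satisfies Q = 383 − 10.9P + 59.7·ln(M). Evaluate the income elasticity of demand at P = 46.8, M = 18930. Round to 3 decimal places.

At P = 46.8, M = 18930: Q = 460.836.
Holding P constant, ∂Q/∂M = 59.7/M = 0.00315372.
η_M = (∂Q/∂M)·(M/Q) = 0.00315372 × (18930/460.836) = 0.130.

0.130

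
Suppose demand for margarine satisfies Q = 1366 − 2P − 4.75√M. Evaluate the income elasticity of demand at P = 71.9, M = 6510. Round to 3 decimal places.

-0.228

At P = 71.9, M = 6510: Q = 838.948.
Holding P constant, ∂Q/∂M = -4.75/(2√M) = -0.0294356.
η_M = (∂Q/∂M)·(M/Q) = -0.0294356 × (6510/838.948) = -0.228.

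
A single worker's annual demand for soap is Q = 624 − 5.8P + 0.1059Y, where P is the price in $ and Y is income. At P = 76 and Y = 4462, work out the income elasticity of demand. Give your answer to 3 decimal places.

At P = 76, Y = 4462: Q = 655.726.
Holding P constant, ∂Q/∂Y = 0.1059.
η_Y = (∂Q/∂Y)·(Y/Q) = 0.1059 × (4462/655.726) = 0.721.

0.721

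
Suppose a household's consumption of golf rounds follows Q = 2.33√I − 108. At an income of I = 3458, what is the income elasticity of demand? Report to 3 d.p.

2.361

At I = 3458: Q = 29.015.
dQ/dI = 2.33/(2√I) = 0.0198113 at this income.
η = (dQ/dI)·(I/Q) = 0.0198113 × (3458/29.015) = 2.361.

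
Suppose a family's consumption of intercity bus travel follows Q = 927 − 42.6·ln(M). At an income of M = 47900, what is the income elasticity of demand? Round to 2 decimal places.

At M = 47900: Q = 467.905.
dQ/dM = -42.6/M = -0.000889353 at this income.
η = (dQ/dM)·(M/Q) = -0.000889353 × (47900/467.905) = -0.09.

-0.09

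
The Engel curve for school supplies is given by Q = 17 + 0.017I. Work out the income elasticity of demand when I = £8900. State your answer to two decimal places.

At I = 8900: Q = 168.300.
dQ/dI = 0.017.
η = (dQ/dI)·(I/Q) = 0.017 × (8900/168.300) = 0.90.

0.90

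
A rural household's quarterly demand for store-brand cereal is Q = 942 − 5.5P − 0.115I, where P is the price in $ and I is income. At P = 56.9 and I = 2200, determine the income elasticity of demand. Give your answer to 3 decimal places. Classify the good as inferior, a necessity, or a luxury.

-0.673 (inferior good)

At P = 56.9, I = 2200: Q = 376.050.
Holding P constant, ∂Q/∂I = −0.115.
η_I = (∂Q/∂I)·(I/Q) = -0.115 × (2200/376.050) = -0.673.
Since η < 0, this is an inferior good.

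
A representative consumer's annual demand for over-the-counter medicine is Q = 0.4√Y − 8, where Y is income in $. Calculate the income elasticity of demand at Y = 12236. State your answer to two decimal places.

0.61

At Y = 12236: Q = 36.247.
dQ/dY = 0.4/(2√Y) = 0.00180805 at this income.
η = (dQ/dY)·(Y/Q) = 0.00180805 × (12236/36.247) = 0.61.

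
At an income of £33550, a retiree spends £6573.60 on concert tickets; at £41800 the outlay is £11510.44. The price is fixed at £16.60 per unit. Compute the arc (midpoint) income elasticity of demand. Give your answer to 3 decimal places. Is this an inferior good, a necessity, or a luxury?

With a constant price, Q₁ = 6573.60/16.60 = 396.000 and Q₂ = 11510.44/16.60 = 693.400 (equivalently, work directly with expenditure since P cancels).
Midpoint %ΔQ = (11510.44 − 6573.60)/9042.02 = 0.54599; midpoint %ΔI = (41800 − 33550)/37675 = 0.21898.
η = 0.54599 / 0.21898 = 2.493.
η > 1 ⇒ luxury.

2.493 (luxury)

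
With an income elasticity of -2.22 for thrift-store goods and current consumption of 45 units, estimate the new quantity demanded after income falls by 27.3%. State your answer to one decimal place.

%ΔQ ≈ η × %ΔI = -2.22 × (-27.3%) = 60.606%.
New Q ≈ 45 × (1 + 0.60606) = 72.3.

72.3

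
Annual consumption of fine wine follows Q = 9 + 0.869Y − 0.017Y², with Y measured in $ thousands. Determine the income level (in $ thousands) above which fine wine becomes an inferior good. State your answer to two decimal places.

dQ/dY = 0.869 − 0.034Y.
The good is inferior where dQ/dY < 0. Setting dQ/dY = 0 gives Y = 0.869 / 0.034 = 25.56.

25.56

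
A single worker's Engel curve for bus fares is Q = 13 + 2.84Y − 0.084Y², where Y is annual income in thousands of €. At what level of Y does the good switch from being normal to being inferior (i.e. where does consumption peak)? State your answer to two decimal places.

dQ/dY = 2.84 − 0.168Y.
The good is inferior where dQ/dY < 0. Setting dQ/dY = 0 gives Y = 2.84 / 0.168 = 16.90.

16.90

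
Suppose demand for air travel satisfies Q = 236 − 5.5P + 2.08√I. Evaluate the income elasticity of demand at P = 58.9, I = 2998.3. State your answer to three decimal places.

At P = 58.9, I = 2998.3: Q = 25.944.
Holding P constant, ∂Q/∂I = 2.08/(2√I) = 0.0189931.
η_I = (∂Q/∂I)·(I/Q) = 0.0189931 × (2998.3/25.944) = 2.195.

2.195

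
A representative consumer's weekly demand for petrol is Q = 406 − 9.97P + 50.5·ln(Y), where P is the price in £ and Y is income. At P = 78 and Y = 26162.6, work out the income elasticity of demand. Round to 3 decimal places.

0.356

At P = 78, Y = 26162.6: Q = 142.030.
Holding P constant, ∂Q/∂Y = 50.5/Y = 0.00193024.
η_Y = (∂Q/∂Y)·(Y/Q) = 0.00193024 × (26162.6/142.030) = 0.356.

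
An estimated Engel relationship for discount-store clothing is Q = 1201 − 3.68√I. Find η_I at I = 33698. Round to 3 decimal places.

-0.643

At I = 33698: Q = 525.462.
dQ/dI = -3.68/(2√I) = -0.0100234 at this income.
η = (dQ/dI)·(I/Q) = -0.0100234 × (33698/525.462) = -0.643.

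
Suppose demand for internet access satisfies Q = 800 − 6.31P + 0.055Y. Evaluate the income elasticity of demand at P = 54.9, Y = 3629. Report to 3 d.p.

0.306

At P = 54.9, Y = 3629: Q = 653.176.
Holding P constant, ∂Q/∂Y = 0.055.
η_Y = (∂Q/∂Y)·(Y/Q) = 0.055 × (3629/653.176) = 0.306.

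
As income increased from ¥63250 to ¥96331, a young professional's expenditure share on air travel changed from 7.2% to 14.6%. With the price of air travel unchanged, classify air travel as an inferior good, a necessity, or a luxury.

luxury

The budget share rises as income rises, so η > 1.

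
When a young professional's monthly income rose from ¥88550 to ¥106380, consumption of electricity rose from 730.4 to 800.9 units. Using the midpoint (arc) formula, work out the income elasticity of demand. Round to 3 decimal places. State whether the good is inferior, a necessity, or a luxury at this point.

ΔQ = 800.9 − 730.4 = 70.5; midpoint Q̄ = (730.4 + 800.9)/2 = 765.65.
ΔI = 106380 − 88550 = 17830; midpoint Ī = (88550 + 106380)/2 = 97465.
η = (ΔQ/Q̄) ÷ (ΔI/Ī) = (70.5/765.65) ÷ (17830/97465) = 0.503.
0 < η < 1 ⇒ necessity.

0.503 (necessity)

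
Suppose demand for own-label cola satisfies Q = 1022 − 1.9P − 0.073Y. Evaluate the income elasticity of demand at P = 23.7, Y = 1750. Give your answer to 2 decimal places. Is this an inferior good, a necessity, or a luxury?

At P = 23.7, Y = 1750: Q = 849.220.
Holding P constant, ∂Q/∂Y = −0.073.
η_Y = (∂Q/∂Y)·(Y/Q) = -0.073 × (1750/849.220) = -0.15.
Since η < 0, this is an inferior good.

-0.15 (inferior good)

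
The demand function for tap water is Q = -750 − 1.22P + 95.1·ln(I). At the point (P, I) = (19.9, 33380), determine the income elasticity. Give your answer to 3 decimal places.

0.440

At P = 19.9, I = 33380: Q = 216.256.
Holding P constant, ∂Q/∂I = 95.1/I = 0.00284901.
η_I = (∂Q/∂I)·(I/Q) = 0.00284901 × (33380/216.256) = 0.440.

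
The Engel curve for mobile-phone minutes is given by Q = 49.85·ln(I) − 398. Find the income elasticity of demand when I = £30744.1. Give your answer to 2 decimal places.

0.43

At I = 30744.1: Q = 117.123.
dQ/dI = 49.85/I = 0.00162145 at this income.
η = (dQ/dI)·(I/Q) = 0.00162145 × (30744.1/117.123) = 0.43.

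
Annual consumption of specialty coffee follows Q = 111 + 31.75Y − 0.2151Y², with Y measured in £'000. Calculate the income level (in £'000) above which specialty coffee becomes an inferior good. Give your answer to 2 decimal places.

73.80

dQ/dY = 31.75 − 0.4302Y.
The good is inferior where dQ/dY < 0. Setting dQ/dY = 0 gives Y = 31.75 / 0.4302 = 73.80.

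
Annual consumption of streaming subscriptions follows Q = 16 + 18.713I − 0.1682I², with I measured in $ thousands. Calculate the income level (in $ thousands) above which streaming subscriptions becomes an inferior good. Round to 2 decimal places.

dQ/dI = 18.713 − 0.3364I.
The good is inferior where dQ/dI < 0. Setting dQ/dI = 0 gives I = 18.713 / 0.3364 = 55.63.

55.63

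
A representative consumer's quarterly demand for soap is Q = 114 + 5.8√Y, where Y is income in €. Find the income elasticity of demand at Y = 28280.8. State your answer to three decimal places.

At Y = 28280.8: Q = 1089.380.
dQ/dY = 5.8/(2√Y) = 0.0172446 at this income.
η = (dQ/dY)·(Y/Q) = 0.0172446 × (28280.8/1089.380) = 0.448.

0.448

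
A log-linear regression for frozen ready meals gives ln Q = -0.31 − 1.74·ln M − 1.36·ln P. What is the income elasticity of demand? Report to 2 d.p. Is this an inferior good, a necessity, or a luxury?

In a log-linear demand, the coefficient on ln M is the income elasticity.
So η = -1.74.
η < 0 ⇒ inferior good.

-1.74 (inferior good)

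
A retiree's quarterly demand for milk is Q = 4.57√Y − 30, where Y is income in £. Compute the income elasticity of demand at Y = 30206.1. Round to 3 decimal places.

0.520

At Y = 30206.1: Q = 764.262.
dQ/dY = 4.57/(2√Y) = 0.0131474 at this income.
η = (dQ/dY)·(Y/Q) = 0.0131474 × (30206.1/764.262) = 0.520.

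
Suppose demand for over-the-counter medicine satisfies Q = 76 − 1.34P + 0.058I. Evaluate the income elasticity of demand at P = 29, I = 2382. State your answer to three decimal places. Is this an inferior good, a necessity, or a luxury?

0.788 (necessity)

At P = 29, I = 2382: Q = 175.296.
Holding P constant, ∂Q/∂I = 0.058.
η_I = (∂Q/∂I)·(I/Q) = 0.058 × (2382/175.296) = 0.788.
Since 0 < η < 1, this is a necessity.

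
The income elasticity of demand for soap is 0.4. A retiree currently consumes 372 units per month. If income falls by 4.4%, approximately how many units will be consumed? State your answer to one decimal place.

365.5

%ΔQ ≈ η × %ΔI = 0.4 × (-4.4%) = -1.76%.
New Q ≈ 372 × (1 − 0.0176) = 365.5.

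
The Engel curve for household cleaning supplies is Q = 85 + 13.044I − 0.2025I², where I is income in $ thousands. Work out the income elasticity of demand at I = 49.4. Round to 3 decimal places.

At I = 49.4: Q = 235.2007.
dQ/dI = 13.044 − 0.405I = -6.96300.
η = (dQ/dI)·(I/Q) = -6.96300 × (49.4/235.2007) = -1.462.

-1.462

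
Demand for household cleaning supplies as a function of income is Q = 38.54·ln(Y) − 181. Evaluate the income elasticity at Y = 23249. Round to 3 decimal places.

At Y = 23249: Q = 206.482.
dQ/dY = 38.54/Y = 0.00165771 at this income.
η = (dQ/dY)·(Y/Q) = 0.00165771 × (23249/206.482) = 0.187.

0.187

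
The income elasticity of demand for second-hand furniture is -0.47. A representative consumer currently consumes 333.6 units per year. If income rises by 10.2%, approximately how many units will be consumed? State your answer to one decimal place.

317.6

%ΔQ ≈ η × %ΔI = -0.47 × 10.2% = -4.794%.
New Q ≈ 333.6 × (1 − 0.04794) = 317.6.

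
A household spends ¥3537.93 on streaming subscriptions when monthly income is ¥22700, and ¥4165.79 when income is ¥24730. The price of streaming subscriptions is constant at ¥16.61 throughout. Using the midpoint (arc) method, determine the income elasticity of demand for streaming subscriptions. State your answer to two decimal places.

With a constant price, Q₁ = 3537.93/16.61 = 213.000 and Q₂ = 4165.79/16.61 = 250.800 (equivalently, work directly with expenditure since P cancels).
Midpoint %ΔQ = (4165.79 − 3537.93)/3851.86 = 0.16300; midpoint %ΔI = (24730 − 22700)/23715 = 0.08560.
η = 0.16300 / 0.08560 = 1.90.

1.90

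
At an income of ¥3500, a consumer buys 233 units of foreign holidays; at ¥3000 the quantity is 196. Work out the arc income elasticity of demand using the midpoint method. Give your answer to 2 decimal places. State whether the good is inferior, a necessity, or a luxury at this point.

1.12 (luxury)

ΔQ = 196 − 233 = -37; midpoint Q̄ = (233 + 196)/2 = 214.5.
ΔI = 3000 − 3500 = -500; midpoint Ī = (3500 + 3000)/2 = 3250.
η = (ΔQ/Q̄) ÷ (ΔI/Ī) = (-37/214.5) ÷ (-500/3250) = 1.12.
η > 1 ⇒ luxury.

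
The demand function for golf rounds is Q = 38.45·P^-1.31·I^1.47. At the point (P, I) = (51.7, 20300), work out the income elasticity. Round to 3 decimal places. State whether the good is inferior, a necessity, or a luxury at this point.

1.470 (luxury)

For a multiplicative demand Q = A·P^α·I^β, the income elasticity is β everywhere.
Here β = 1.47, so η = 1.470.
Since η > 1, this is a luxury.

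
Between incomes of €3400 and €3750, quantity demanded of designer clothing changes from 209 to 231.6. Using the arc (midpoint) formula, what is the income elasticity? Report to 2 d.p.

1.05

ΔQ = 231.6 − 209 = 22.6; midpoint Q̄ = (209 + 231.6)/2 = 220.3.
ΔI = 3750 − 3400 = 350; midpoint Ī = (3400 + 3750)/2 = 3575.
η = (ΔQ/Q̄) ÷ (ΔI/Ī) = (22.6/220.3) ÷ (350/3575) = 1.05.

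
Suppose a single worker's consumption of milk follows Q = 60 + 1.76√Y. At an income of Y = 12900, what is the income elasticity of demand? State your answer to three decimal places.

At Y = 12900: Q = 259.898.
dQ/dY = 1.76/(2√Y) = 0.00774797 at this income.
η = (dQ/dY)·(Y/Q) = 0.00774797 × (12900/259.898) = 0.385.

0.385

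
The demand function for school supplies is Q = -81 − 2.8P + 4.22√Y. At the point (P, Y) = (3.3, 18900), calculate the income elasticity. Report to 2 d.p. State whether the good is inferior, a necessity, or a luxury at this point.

At P = 3.3, Y = 18900: Q = 489.914.
Holding P constant, ∂Q/∂Y = 4.22/(2√Y) = 0.015348.
η_Y = (∂Q/∂Y)·(Y/Q) = 0.015348 × (18900/489.914) = 0.59.
Since 0 < η < 1, this is a necessity.

0.59 (necessity)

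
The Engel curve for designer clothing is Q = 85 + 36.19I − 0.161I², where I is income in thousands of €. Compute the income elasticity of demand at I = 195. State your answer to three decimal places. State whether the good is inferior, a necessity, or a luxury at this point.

At I = 195: Q = 1020.0250.
dQ/dI = 36.19 − 0.322I = -26.60000.
η = (dQ/dI)·(I/Q) = -26.60000 × (195/1020.0250) = -5.085.
η < 0 ⇒ inferior good.

-5.085 (inferior good)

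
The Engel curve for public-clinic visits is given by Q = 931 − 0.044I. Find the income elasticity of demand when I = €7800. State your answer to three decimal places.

-0.584

At I = 7800: Q = 587.800.
dQ/dI = −0.044.
η = (dQ/dI)·(I/Q) = -0.044 × (7800/587.800) = -0.584.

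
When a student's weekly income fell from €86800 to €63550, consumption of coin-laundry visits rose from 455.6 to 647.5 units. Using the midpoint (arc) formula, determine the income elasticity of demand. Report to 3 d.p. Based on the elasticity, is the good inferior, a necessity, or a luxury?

ΔQ = 647.5 − 455.6 = 191.9; midpoint Q̄ = (455.6 + 647.5)/2 = 551.55.
ΔI = 63550 − 86800 = -23250; midpoint Ī = (86800 + 63550)/2 = 75175.
η = (ΔQ/Q̄) ÷ (ΔI/Ī) = (191.9/551.55) ÷ (-23250/75175) = -1.125.
η < 0 ⇒ inferior good.

-1.125 (inferior good)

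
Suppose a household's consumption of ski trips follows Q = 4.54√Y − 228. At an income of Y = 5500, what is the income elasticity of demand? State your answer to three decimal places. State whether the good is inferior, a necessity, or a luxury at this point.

1.549 (luxury)

At Y = 5500: Q = 108.695.
dQ/dY = 4.54/(2√Y) = 0.0306087 at this income.
η = (dQ/dY)·(Y/Q) = 0.0306087 × (5500/108.695) = 1.549.
Since η > 1, the good is a luxury.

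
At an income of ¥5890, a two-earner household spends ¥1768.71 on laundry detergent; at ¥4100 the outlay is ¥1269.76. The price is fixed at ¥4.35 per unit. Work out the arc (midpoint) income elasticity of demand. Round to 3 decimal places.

With a constant price, Q₁ = 1768.71/4.35 = 406.600 and Q₂ = 1269.76/4.35 = 291.899 (equivalently, work directly with expenditure since P cancels).
Midpoint %ΔQ = (1269.76 − 1768.71)/1519.24 = -0.32842; midpoint %ΔI = (4100 − 5890)/4995 = -0.35836.
η = -0.32842 / -0.35836 = 0.916.

0.916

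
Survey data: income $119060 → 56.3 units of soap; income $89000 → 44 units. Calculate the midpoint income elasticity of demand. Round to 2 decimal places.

ΔQ = 44 − 56.3 = -12.3; midpoint Q̄ = (56.3 + 44)/2 = 50.15.
ΔI = 89000 − 119060 = -30060; midpoint Ī = (119060 + 89000)/2 = 104030.
η = (ΔQ/Q̄) ÷ (ΔI/Ī) = (-12.3/50.15) ÷ (-30060/104030) = 0.85.

0.85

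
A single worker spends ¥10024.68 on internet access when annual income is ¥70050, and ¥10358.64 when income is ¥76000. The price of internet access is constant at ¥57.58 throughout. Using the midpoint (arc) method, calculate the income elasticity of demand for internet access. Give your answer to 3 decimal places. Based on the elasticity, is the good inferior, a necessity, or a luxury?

0.402 (necessity)

With a constant price, Q₁ = 10024.68/57.58 = 174.100 and Q₂ = 10358.64/57.58 = 179.900 (equivalently, work directly with expenditure since P cancels).
Midpoint %ΔQ = (10358.64 − 10024.68)/10191.66 = 0.03277; midpoint %ΔI = (76000 − 70050)/73025 = 0.08148.
η = 0.03277 / 0.08148 = 0.402.
0 < η < 1 ⇒ necessity.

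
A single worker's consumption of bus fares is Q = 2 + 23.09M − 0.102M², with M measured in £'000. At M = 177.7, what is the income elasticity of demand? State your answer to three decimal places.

-2.645

At M = 177.7: Q = 884.2094.
dQ/dM = 23.09 − 0.204M = -13.16080.
η = (dQ/dM)·(M/Q) = -13.16080 × (177.7/884.2094) = -2.645.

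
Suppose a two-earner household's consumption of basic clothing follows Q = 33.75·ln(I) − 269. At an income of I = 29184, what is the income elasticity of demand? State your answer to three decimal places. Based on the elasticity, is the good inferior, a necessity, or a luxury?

At I = 29184: Q = 77.996.
dQ/dI = 33.75/I = 0.00115646 at this income.
η = (dQ/dI)·(I/Q) = 0.00115646 × (29184/77.996) = 0.433.
Since 0 < η < 1, the good is a necessity.

0.433 (necessity)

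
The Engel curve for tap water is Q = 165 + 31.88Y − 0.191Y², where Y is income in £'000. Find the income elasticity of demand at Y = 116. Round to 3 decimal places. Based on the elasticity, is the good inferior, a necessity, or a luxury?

At Y = 116: Q = 1292.9840.
dQ/dY = 31.88 − 0.382Y = -12.43200.
η = (dQ/dY)·(Y/Q) = -12.43200 × (116/1292.9840) = -1.115.
η < 0 ⇒ inferior good.

-1.115 (inferior good)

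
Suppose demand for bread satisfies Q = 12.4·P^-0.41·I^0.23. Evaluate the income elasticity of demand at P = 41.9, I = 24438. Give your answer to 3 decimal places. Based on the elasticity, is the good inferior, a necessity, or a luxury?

For a multiplicative demand Q = A·P^α·I^β, the income elasticity is β everywhere.
Here β = 0.23, so η = 0.230.
Since 0 < η < 1, this is a necessity.

0.230 (necessity)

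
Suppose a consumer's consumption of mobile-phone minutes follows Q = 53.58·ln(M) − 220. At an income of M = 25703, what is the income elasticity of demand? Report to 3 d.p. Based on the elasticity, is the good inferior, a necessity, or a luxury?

At M = 25703: Q = 324.071.
dQ/dM = 53.58/M = 0.00208458 at this income.
η = (dQ/dM)·(M/Q) = 0.00208458 × (25703/324.071) = 0.165.
Since 0 < η < 1, the good is a necessity.

0.165 (necessity)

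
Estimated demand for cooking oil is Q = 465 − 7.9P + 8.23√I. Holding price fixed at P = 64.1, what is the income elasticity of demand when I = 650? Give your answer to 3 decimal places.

At P = 64.1, I = 650: Q = 168.435.
Holding P constant, ∂Q/∂I = 8.23/(2√I) = 0.161404.
η_I = (∂Q/∂I)·(I/Q) = 0.161404 × (650/168.435) = 0.623.

0.623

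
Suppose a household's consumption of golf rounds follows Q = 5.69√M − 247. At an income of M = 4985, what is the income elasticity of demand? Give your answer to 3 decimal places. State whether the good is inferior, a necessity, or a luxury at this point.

1.298 (luxury)

At M = 4985: Q = 154.740.
dQ/dM = 5.69/(2√M) = 0.0402949 at this income.
η = (dQ/dM)·(M/Q) = 0.0402949 × (4985/154.740) = 1.298.
Since η > 1, the good is a luxury.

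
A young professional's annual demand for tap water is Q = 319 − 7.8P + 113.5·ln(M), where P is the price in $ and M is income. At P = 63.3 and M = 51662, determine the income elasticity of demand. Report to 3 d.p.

At P = 63.3, M = 51662: Q = 1057.016.
Holding P constant, ∂Q/∂M = 113.5/M = 0.00219697.
η_M = (∂Q/∂M)·(M/Q) = 0.00219697 × (51662/1057.016) = 0.107.

0.107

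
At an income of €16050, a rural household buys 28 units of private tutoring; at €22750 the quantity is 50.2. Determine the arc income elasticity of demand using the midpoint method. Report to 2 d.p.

1.64

ΔQ = 50.2 − 28 = 22.2; midpoint Q̄ = (28 + 50.2)/2 = 39.1.
ΔI = 22750 − 16050 = 6700; midpoint Ī = (16050 + 22750)/2 = 19400.
η = (ΔQ/Q̄) ÷ (ΔI/Ī) = (22.2/39.1) ÷ (6700/19400) = 1.64.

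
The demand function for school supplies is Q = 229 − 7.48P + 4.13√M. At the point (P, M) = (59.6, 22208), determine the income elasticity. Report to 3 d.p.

0.772

At P = 59.6, M = 22208: Q = 398.659.
Holding P constant, ∂Q/∂M = 4.13/(2√M) = 0.0138569.
η_M = (∂Q/∂M)·(M/Q) = 0.0138569 × (22208/398.659) = 0.772.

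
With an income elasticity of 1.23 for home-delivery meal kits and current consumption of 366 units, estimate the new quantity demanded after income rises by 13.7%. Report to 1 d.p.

427.7

%ΔQ ≈ η × %ΔI = 1.23 × 13.7% = 16.851%.
New Q ≈ 366 × (1 + 0.16851) = 427.7.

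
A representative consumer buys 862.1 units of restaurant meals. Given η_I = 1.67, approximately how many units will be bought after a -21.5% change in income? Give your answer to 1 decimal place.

552.6

%ΔQ ≈ η × %ΔI = 1.67 × (-21.5%) = -35.905%.
New Q ≈ 862.1 × (1 − 0.35905) = 552.6.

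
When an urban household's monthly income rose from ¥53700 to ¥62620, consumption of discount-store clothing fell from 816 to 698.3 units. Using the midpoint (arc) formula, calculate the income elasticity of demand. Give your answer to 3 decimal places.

-1.014

ΔQ = 698.3 − 816 = -117.7; midpoint Q̄ = (816 + 698.3)/2 = 757.15.
ΔI = 62620 − 53700 = 8920; midpoint Ī = (53700 + 62620)/2 = 58160.
η = (ΔQ/Q̄) ÷ (ΔI/Ī) = (-117.7/757.15) ÷ (8920/58160) = -1.014.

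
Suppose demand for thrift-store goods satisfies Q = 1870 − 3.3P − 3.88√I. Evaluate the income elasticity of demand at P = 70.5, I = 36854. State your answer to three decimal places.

At P = 70.5, I = 36854: Q = 892.491.
Holding P constant, ∂Q/∂I = -3.88/(2√I) = -0.0101055.
η_I = (∂Q/∂I)·(I/Q) = -0.0101055 × (36854/892.491) = -0.417.

-0.417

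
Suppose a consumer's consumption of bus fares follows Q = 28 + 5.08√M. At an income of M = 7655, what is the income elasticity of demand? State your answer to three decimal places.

At M = 7655: Q = 472.464.
dQ/dM = 5.08/(2√M) = 0.0290309 at this income.
η = (dQ/dM)·(M/Q) = 0.0290309 × (7655/472.464) = 0.470.

0.470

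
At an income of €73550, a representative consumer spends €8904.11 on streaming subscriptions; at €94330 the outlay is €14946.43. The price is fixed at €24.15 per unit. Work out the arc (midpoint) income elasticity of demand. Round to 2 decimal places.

2.05

With a constant price, Q₁ = 8904.11/24.15 = 368.700 and Q₂ = 14946.43/24.15 = 618.900 (equivalently, work directly with expenditure since P cancels).
Midpoint %ΔQ = (14946.43 − 8904.11)/11925.27 = 0.50668; midpoint %ΔI = (94330 − 73550)/83940 = 0.24756.
η = 0.50668 / 0.24756 = 2.05.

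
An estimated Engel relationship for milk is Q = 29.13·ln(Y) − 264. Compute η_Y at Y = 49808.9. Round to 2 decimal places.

At Y = 49808.9: Q = 51.069.
dQ/dY = 29.13/Y = 0.000584835 at this income.
η = (dQ/dY)·(Y/Q) = 0.000584835 × (49808.9/51.069) = 0.57.

0.57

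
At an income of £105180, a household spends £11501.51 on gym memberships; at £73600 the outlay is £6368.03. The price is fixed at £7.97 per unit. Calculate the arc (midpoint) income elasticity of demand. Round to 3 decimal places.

1.626

With a constant price, Q₁ = 11501.51/7.97 = 1443.100 and Q₂ = 6368.03/7.97 = 799.000 (equivalently, work directly with expenditure since P cancels).
Midpoint %ΔQ = (6368.03 − 11501.51)/8934.77 = -0.57455; midpoint %ΔI = (73600 − 105180)/89390 = -0.35328.
η = -0.57455 / -0.35328 = 1.626.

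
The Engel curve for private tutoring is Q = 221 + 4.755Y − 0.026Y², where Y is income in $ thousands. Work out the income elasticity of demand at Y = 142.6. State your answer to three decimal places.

At Y = 142.6: Q = 370.3592.
dQ/dY = 4.755 − 0.052Y = -2.66020.
η = (dQ/dY)·(Y/Q) = -2.66020 × (142.6/370.3592) = -1.024.

-1.024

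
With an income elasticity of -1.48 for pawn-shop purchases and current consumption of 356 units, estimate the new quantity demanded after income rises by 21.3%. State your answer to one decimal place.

243.8

%ΔQ ≈ η × %ΔI = -1.48 × 21.3% = -31.524%.
New Q ≈ 356 × (1 − 0.31524) = 243.8.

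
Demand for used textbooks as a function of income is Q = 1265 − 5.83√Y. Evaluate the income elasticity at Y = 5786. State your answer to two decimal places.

-0.27

At Y = 5786: Q = 821.537.
dQ/dY = -5.83/(2√Y) = -0.0383221 at this income.
η = (dQ/dY)·(Y/Q) = -0.0383221 × (5786/821.537) = -0.27.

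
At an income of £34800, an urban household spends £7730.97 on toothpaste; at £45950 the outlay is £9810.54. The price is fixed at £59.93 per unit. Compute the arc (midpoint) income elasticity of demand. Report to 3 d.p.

0.859

With a constant price, Q₁ = 7730.97/59.93 = 129.000 and Q₂ = 9810.54/59.93 = 163.700 (equivalently, work directly with expenditure since P cancels).
Midpoint %ΔQ = (9810.54 − 7730.97)/8770.76 = 0.23710; midpoint %ΔI = (45950 − 34800)/40375 = 0.27616.
η = 0.23710 / 0.27616 = 0.859.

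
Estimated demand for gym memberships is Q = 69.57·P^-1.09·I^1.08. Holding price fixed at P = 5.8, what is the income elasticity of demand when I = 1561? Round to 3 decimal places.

1.080

For a multiplicative demand Q = A·P^α·I^β, the income elasticity is β everywhere.
Here β = 1.08, so η = 1.080.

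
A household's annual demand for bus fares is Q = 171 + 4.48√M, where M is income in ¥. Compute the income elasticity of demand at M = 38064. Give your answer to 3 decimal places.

At M = 38064: Q = 1045.048.
dQ/dM = 4.48/(2√M) = 0.0114813 at this income.
η = (dQ/dM)·(M/Q) = 0.0114813 × (38064/1045.048) = 0.418.

0.418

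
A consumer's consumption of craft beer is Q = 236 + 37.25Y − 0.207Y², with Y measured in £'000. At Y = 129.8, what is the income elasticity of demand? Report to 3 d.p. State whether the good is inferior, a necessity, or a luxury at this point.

-1.351 (inferior good)

At Y = 129.8: Q = 1583.5057.
dQ/dY = 37.25 − 0.414Y = -16.48720.
η = (dQ/dY)·(Y/Q) = -16.48720 × (129.8/1583.5057) = -1.351.
η < 0 ⇒ inferior good.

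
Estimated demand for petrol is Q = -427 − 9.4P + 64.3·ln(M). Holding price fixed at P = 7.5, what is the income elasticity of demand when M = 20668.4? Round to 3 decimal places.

At P = 7.5, M = 20668.4: Q = 141.408.
Holding P constant, ∂Q/∂M = 64.3/M = 0.00311103.
η_M = (∂Q/∂M)·(M/Q) = 0.00311103 × (20668.4/141.408) = 0.455.

0.455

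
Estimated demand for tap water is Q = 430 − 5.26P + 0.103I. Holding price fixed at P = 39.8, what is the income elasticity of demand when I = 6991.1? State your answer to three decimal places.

At P = 39.8, I = 6991.1: Q = 940.735.
Holding P constant, ∂Q/∂I = 0.103.
η_I = (∂Q/∂I)·(I/Q) = 0.103 × (6991.1/940.735) = 0.765.

0.765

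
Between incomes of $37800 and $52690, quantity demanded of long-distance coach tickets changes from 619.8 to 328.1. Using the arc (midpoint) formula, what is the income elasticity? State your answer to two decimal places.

ΔQ = 328.1 − 619.8 = -291.7; midpoint Q̄ = (619.8 + 328.1)/2 = 473.95.
ΔI = 52690 − 37800 = 14890; midpoint Ī = (37800 + 52690)/2 = 45245.
η = (ΔQ/Q̄) ÷ (ΔI/Ī) = (-291.7/473.95) ÷ (14890/45245) = -1.87.

-1.87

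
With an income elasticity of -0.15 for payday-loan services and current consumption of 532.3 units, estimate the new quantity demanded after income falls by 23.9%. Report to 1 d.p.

%ΔQ ≈ η × %ΔI = -0.15 × (-23.9%) = 3.585%.
New Q ≈ 532.3 × (1 + 0.03585) = 551.4.

551.4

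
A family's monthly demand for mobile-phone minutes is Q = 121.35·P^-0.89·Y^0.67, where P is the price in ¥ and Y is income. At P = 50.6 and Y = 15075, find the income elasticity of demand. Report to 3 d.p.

0.670

For a multiplicative demand Q = A·P^α·Y^β, the income elasticity is β everywhere.
Here β = 0.67, so η = 0.670.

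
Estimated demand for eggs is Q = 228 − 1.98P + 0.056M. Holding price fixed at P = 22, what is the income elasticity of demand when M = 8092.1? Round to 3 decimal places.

At P = 22, M = 8092.1: Q = 637.598.
Holding P constant, ∂Q/∂M = 0.056.
η_M = (∂Q/∂M)·(M/Q) = 0.056 × (8092.1/637.598) = 0.711.

0.711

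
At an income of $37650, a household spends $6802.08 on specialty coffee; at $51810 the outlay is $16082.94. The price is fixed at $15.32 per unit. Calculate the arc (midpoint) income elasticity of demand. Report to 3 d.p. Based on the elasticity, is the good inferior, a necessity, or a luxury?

2.562 (luxury)

With a constant price, Q₁ = 6802.08/15.32 = 444.000 and Q₂ = 16082.94/15.32 = 1049.800 (equivalently, work directly with expenditure since P cancels).
Midpoint %ΔQ = (16082.94 − 6802.08)/11442.51 = 0.81109; midpoint %ΔI = (51810 − 37650)/44730 = 0.31657.
η = 0.81109 / 0.31657 = 2.562.
η > 1 ⇒ luxury.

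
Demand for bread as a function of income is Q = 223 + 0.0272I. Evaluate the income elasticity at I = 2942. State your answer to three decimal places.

At I = 2942: Q = 303.022.
dQ/dI = 0.0272.
η = (dQ/dI)·(I/Q) = 0.0272 × (2942/303.022) = 0.264.

0.264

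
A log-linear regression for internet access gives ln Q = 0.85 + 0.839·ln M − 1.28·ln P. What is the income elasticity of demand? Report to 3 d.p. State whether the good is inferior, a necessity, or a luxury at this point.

In a log-linear demand, the coefficient on ln M is the income elasticity.
So η = 0.839.
0 < η < 1 ⇒ necessity.

0.839 (necessity)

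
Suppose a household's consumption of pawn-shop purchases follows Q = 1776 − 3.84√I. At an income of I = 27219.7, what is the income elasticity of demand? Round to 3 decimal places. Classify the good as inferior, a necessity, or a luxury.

At I = 27219.7: Q = 1142.462.
dQ/dI = -3.84/(2√I) = -0.0116375 at this income.
η = (dQ/dI)·(I/Q) = -0.0116375 × (27219.7/1142.462) = -0.277.
Since η < 0, the good is an inferior good.

-0.277 (inferior good)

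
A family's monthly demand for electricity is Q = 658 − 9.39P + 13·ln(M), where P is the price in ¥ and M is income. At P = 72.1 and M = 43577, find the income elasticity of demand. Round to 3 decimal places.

At P = 72.1, M = 43577: Q = 119.851.
Holding P constant, ∂Q/∂M = 13/M = 0.000298323.
η_M = (∂Q/∂M)·(M/Q) = 0.000298323 × (43577/119.851) = 0.108.

0.108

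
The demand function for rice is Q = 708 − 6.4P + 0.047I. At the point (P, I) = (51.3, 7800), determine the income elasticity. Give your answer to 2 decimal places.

0.49

At P = 51.3, I = 7800: Q = 746.280.
Holding P constant, ∂Q/∂I = 0.047.
η_I = (∂Q/∂I)·(I/Q) = 0.047 × (7800/746.280) = 0.49.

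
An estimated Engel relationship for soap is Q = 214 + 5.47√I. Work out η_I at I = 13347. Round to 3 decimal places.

At I = 13347: Q = 845.945.
dQ/dI = 5.47/(2√I) = 0.0236737 at this income.
η = (dQ/dI)·(I/Q) = 0.0236737 × (13347/845.945) = 0.374.

0.374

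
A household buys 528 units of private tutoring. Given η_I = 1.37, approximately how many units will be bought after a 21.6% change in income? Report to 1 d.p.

684.2

%ΔQ ≈ η × %ΔI = 1.37 × 21.6% = 29.592%.
New Q ≈ 528 × (1 + 0.29592) = 684.2.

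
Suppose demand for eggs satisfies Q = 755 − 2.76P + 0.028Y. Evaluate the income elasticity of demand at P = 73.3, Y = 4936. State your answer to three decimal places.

0.200

At P = 73.3, Y = 4936: Q = 690.900.
Holding P constant, ∂Q/∂Y = 0.028.
η_Y = (∂Q/∂Y)·(Y/Q) = 0.028 × (4936/690.900) = 0.200.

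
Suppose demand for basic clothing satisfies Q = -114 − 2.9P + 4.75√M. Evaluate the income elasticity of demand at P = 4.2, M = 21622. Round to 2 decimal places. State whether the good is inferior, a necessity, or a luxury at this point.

0.61 (necessity)

At P = 4.2, M = 21622: Q = 572.280.
Holding P constant, ∂Q/∂M = 4.75/(2√M) = 0.0161516.
η_M = (∂Q/∂M)·(M/Q) = 0.0161516 × (21622/572.280) = 0.61.
Since 0 < η < 1, this is a necessity.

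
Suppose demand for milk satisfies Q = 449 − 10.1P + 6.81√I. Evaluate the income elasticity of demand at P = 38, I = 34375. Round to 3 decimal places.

0.475

At P = 38, I = 34375: Q = 1327.808.
Holding P constant, ∂Q/∂I = 6.81/(2√I) = 0.0183652.
η_I = (∂Q/∂I)·(I/Q) = 0.0183652 × (34375/1327.808) = 0.475.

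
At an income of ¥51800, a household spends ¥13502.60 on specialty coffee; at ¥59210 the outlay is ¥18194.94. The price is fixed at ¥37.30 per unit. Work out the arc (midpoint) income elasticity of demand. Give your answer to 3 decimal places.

With a constant price, Q₁ = 13502.60/37.30 = 362.000 and Q₂ = 18194.94/37.30 = 487.800 (equivalently, work directly with expenditure since P cancels).
Midpoint %ΔQ = (18194.94 − 13502.60)/15848.77 = 0.29607; midpoint %ΔI = (59210 − 51800)/55505 = 0.13350.
η = 0.29607 / 0.13350 = 2.218.

2.218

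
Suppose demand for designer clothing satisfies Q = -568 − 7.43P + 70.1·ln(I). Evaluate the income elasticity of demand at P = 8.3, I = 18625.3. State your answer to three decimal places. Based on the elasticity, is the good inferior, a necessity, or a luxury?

At P = 8.3, I = 18625.3: Q = 59.574.
Holding P constant, ∂Q/∂I = 70.1/I = 0.0037637.
η_I = (∂Q/∂I)·(I/Q) = 0.0037637 × (18625.3/59.574) = 1.177.
Since η > 1, this is a luxury.

1.177 (luxury)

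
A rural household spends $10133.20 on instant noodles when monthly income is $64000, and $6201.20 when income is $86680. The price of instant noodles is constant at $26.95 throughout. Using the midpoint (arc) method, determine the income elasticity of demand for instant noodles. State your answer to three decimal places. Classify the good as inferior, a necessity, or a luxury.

With a constant price, Q₁ = 10133.20/26.95 = 376.000 and Q₂ = 6201.20/26.95 = 230.100 (equivalently, work directly with expenditure since P cancels).
Midpoint %ΔQ = (6201.20 − 10133.20)/8167.20 = -0.48144; midpoint %ΔI = (86680 − 64000)/75340 = 0.30104.
η = -0.48144 / 0.30104 = -1.599.
η < 0 ⇒ inferior good.

-1.599 (inferior good)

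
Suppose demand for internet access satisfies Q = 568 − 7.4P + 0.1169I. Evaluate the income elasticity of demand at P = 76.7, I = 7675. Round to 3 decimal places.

1.000

At P = 76.7, I = 7675: Q = 897.627.
Holding P constant, ∂Q/∂I = 0.1169.
η_I = (∂Q/∂I)·(I/Q) = 0.1169 × (7675/897.627) = 1.000.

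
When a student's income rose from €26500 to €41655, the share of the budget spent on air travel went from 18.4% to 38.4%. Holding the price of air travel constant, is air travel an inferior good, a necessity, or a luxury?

The budget share rises as income rises, so η > 1.

luxury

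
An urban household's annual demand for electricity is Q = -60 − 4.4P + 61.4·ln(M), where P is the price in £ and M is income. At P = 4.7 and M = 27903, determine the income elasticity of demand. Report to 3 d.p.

At P = 4.7, M = 27903: Q = 547.840.
Holding P constant, ∂Q/∂M = 61.4/M = 0.00220048.
η_M = (∂Q/∂M)·(M/Q) = 0.00220048 × (27903/547.840) = 0.112.

0.112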